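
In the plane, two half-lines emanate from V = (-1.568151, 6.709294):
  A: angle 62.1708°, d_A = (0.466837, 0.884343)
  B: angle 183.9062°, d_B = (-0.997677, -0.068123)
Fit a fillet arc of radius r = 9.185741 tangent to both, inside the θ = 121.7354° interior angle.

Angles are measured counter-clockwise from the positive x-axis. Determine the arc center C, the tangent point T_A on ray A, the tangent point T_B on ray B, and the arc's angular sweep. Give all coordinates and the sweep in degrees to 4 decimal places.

center=(-7.3015,15.5249) T_A=(0.8218,11.2367) T_B=(-6.6758,6.3605) sweep=58.2646

bisector direction at 123.0385° = (-0.545202,0.838304)
center distance |VC| = r/sin(θ/2) = 9.185741/sin(60.8677°) = 10.516042
C = V + |VC|·bis = (-7.3015,15.5249)
T_A = V + ((C−V)·d_A)·d_A = V + 5.1195·d_A = (0.8218,11.2367)
T_B = V + ((C−V)·d_B)·d_B = V + 5.1195·d_B = (-6.6758,6.3605)
sweep = 180° − θ = 58.2646°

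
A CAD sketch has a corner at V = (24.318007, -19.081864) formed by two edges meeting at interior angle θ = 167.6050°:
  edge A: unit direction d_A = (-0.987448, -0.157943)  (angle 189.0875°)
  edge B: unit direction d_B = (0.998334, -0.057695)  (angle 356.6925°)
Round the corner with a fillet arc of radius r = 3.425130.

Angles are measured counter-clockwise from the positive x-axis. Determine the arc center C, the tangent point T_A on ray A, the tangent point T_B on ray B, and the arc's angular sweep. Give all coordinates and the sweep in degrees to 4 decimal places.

center=(24.4917,-22.5227) T_A=(23.9507,-19.1406) T_B=(24.6893,-19.1033) sweep=12.3950

bisector direction at 272.8900° = (0.050419,-0.998728)
center distance |VC| = r/sin(θ/2) = 3.425130/sin(83.8025°) = 3.445265
C = V + |VC|·bis = (24.4917,-22.5227)
T_A = V + ((C−V)·d_A)·d_A = V + 0.3719·d_A = (23.9507,-19.1406)
T_B = V + ((C−V)·d_B)·d_B = V + 0.3719·d_B = (24.6893,-19.1033)
sweep = 180° − θ = 12.3950°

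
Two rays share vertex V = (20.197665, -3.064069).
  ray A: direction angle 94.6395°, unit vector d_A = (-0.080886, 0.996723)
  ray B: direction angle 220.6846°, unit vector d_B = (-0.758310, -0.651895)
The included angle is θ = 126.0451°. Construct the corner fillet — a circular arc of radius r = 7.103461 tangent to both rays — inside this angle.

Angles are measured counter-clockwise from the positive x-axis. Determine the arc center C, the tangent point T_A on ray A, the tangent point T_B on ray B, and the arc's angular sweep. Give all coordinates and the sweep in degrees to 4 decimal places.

center=(12.8250,-0.0346) T_A=(19.9052,0.5400) T_B=(17.4557,-5.4212) sweep=53.9549

bisector direction at 157.6620° = (-0.924958,0.380069)
center distance |VC| = r/sin(θ/2) = 7.103461/sin(63.0226°) = 7.970803
C = V + |VC|·bis = (12.8250,-0.0346)
T_A = V + ((C−V)·d_A)·d_A = V + 3.6159·d_A = (19.9052,0.5400)
T_B = V + ((C−V)·d_B)·d_B = V + 3.6159·d_B = (17.4557,-5.4212)
sweep = 180° − θ = 53.9549°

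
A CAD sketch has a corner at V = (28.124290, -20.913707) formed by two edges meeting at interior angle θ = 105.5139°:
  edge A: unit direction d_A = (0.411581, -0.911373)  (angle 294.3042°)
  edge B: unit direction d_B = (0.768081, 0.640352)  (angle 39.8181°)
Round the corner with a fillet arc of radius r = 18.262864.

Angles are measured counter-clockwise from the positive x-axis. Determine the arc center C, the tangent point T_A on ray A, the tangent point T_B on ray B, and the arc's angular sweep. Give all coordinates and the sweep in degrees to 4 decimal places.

bisector direction at 347.0611° = (0.974610,-0.223911)
center distance |VC| = r/sin(θ/2) = 18.262864/sin(52.7570°) = 22.941123
C = V + |VC|·bis = (50.4829,-26.0505)
T_A = V + ((C−V)·d_A)·d_A = V + 13.8839·d_A = (33.8386,-33.5671)
T_B = V + ((C−V)·d_B)·d_B = V + 13.8839·d_B = (38.7883,-12.0231)
sweep = 180° − θ = 74.4861°

center=(50.4829,-26.0505) T_A=(33.8386,-33.5671) T_B=(38.7883,-12.0231) sweep=74.4861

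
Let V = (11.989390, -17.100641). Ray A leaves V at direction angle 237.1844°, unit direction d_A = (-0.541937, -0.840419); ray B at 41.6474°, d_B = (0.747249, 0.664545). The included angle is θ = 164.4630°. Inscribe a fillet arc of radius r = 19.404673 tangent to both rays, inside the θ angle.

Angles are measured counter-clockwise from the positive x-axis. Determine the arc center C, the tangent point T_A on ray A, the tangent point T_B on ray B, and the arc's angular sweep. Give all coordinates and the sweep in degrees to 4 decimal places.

center=(26.8628,-29.8415) T_A=(10.5548,-19.3254) T_B=(13.9675,-15.3414) sweep=15.5370

bisector direction at 319.4159° = (0.759452,-0.650563)
center distance |VC| = r/sin(θ/2) = 19.404673/sin(82.2315°) = 19.584413
C = V + |VC|·bis = (26.8628,-29.8415)
T_A = V + ((C−V)·d_A)·d_A = V + 2.6472·d_A = (10.5548,-19.3254)
T_B = V + ((C−V)·d_B)·d_B = V + 2.6472·d_B = (13.9675,-15.3414)
sweep = 180° − θ = 15.5370°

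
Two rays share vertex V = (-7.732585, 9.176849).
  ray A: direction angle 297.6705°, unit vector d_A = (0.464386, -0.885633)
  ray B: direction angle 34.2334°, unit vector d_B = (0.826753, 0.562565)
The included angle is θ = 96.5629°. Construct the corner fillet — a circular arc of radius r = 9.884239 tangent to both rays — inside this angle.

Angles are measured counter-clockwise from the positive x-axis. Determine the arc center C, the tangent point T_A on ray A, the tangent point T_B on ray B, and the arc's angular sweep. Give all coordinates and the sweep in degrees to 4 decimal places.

center=(5.1135,5.9625) T_A=(-3.6403,1.3724) T_B=(-0.4470,14.1343) sweep=83.4371

bisector direction at 345.9520° = (0.970093,-0.242736)
center distance |VC| = r/sin(θ/2) = 9.884239/sin(48.2814°) = 13.242146
C = V + |VC|·bis = (5.1135,5.9625)
T_A = V + ((C−V)·d_A)·d_A = V + 8.8123·d_A = (-3.6403,1.3724)
T_B = V + ((C−V)·d_B)·d_B = V + 8.8123·d_B = (-0.4470,14.1343)
sweep = 180° − θ = 83.4371°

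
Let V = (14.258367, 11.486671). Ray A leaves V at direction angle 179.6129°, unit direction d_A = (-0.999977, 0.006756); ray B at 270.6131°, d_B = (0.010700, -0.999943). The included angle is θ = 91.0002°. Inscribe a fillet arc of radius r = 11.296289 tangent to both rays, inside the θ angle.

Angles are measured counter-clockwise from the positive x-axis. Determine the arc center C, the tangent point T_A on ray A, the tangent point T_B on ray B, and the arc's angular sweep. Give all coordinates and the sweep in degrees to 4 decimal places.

center=(3.0815,0.2656) T_A=(3.1578,11.5617) T_B=(14.3772,0.3865) sweep=88.9998

bisector direction at 225.1130° = (-0.705711,-0.708500)
center distance |VC| = r/sin(θ/2) = 11.296289/sin(45.5001°) = 15.837732
C = V + |VC|·bis = (3.0815,0.2656)
T_A = V + ((C−V)·d_A)·d_A = V + 11.1008·d_A = (3.1578,11.5617)
T_B = V + ((C−V)·d_B)·d_B = V + 11.1008·d_B = (14.3772,0.3865)
sweep = 180° − θ = 88.9998°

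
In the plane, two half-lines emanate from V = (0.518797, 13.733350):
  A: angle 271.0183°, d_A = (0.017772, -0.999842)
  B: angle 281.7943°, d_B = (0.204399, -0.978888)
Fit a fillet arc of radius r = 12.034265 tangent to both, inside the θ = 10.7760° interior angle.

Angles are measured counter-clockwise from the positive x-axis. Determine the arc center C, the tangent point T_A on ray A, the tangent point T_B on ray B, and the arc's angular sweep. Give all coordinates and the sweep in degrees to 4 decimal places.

center=(14.8187,-113.6271) T_A=(2.7864,-113.8409) T_B=(26.5989,-111.1673) sweep=169.2240

bisector direction at 276.4063° = (0.111578,-0.993756)
center distance |VC| = r/sin(θ/2) = 12.034265/sin(5.3880°) = 128.160708
C = V + |VC|·bis = (14.8187,-113.6271)
T_A = V + ((C−V)·d_A)·d_A = V + 127.5944·d_A = (2.7864,-113.8409)
T_B = V + ((C−V)·d_B)·d_B = V + 127.5944·d_B = (26.5989,-111.1673)
sweep = 180° − θ = 169.2240°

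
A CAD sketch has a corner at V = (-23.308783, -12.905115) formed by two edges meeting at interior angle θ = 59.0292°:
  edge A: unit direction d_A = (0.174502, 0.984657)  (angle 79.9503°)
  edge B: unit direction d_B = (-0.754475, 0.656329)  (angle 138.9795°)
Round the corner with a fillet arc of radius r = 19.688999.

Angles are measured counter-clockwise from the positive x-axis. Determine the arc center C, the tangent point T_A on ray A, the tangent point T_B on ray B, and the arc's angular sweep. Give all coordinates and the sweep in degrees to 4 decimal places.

center=(-36.6266,24.7765) T_A=(-17.2397,21.3408) T_B=(-49.5490,9.9217) sweep=120.9708

bisector direction at 109.4649° = (-0.333229,0.942846)
center distance |VC| = r/sin(θ/2) = 19.688999/sin(29.5146°) = 39.965870
C = V + |VC|·bis = (-36.6266,24.7765)
T_A = V + ((C−V)·d_A)·d_A = V + 34.7795·d_A = (-17.2397,21.3408)
T_B = V + ((C−V)·d_B)·d_B = V + 34.7795·d_B = (-49.5490,9.9217)
sweep = 180° − θ = 120.9708°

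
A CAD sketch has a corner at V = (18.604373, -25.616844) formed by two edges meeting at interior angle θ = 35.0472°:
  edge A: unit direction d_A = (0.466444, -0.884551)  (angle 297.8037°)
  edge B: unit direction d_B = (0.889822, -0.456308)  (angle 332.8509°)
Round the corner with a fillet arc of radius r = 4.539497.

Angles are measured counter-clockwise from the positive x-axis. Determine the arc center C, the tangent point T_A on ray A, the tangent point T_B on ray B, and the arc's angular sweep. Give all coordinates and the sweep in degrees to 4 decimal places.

bisector direction at 315.3273° = (0.711135,-0.703056)
center distance |VC| = r/sin(θ/2) = 4.539497/sin(17.5236°) = 15.076446
C = V + |VC|·bis = (29.3258,-36.2164)
T_A = V + ((C−V)·d_A)·d_A = V + 14.3768·d_A = (25.3103,-38.3338)
T_B = V + ((C−V)·d_B)·d_B = V + 14.3768·d_B = (31.3972,-32.1771)
sweep = 180° − θ = 144.9528°

center=(29.3258,-36.2164) T_A=(25.3103,-38.3338) T_B=(31.3972,-32.1771) sweep=144.9528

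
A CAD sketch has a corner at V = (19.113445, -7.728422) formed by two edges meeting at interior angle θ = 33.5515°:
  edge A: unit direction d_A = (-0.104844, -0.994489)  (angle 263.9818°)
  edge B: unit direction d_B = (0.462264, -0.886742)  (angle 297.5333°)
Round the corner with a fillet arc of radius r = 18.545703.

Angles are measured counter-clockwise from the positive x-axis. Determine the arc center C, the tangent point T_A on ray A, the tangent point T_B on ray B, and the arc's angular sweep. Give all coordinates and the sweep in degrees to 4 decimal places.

bisector direction at 280.7576° = (0.186653,-0.982426)
center distance |VC| = r/sin(θ/2) = 18.545703/sin(16.7757°) = 64.255004
C = V + |VC|·bis = (31.1069,-70.8542)
T_A = V + ((C−V)·d_A)·d_A = V + 61.5204·d_A = (12.6634,-68.9098)
T_B = V + ((C−V)·d_B)·d_B = V + 61.5204·d_B = (47.5521,-62.2812)
sweep = 180° − θ = 146.4485°

center=(31.1069,-70.8542) T_A=(12.6634,-68.9098) T_B=(47.5521,-62.2812) sweep=146.4485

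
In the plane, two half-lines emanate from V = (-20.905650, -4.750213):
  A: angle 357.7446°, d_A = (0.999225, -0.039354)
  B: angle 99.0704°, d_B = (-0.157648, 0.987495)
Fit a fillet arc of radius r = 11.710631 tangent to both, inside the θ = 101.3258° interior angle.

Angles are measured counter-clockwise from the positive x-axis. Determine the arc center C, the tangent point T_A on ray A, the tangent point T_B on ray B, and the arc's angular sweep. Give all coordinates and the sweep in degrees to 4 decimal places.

bisector direction at 48.4075° = (0.663828,0.747885)
center distance |VC| = r/sin(θ/2) = 11.710631/sin(50.6629°) = 15.141166
C = V + |VC|·bis = (-10.8545,6.5736)
T_A = V + ((C−V)·d_A)·d_A = V + 9.5977·d_A = (-11.3154,-5.1279)
T_B = V + ((C−V)·d_B)·d_B = V + 9.5977·d_B = (-22.4187,4.7275)
sweep = 180° − θ = 78.6742°

center=(-10.8545,6.5736) T_A=(-11.3154,-5.1279) T_B=(-22.4187,4.7275) sweep=78.6742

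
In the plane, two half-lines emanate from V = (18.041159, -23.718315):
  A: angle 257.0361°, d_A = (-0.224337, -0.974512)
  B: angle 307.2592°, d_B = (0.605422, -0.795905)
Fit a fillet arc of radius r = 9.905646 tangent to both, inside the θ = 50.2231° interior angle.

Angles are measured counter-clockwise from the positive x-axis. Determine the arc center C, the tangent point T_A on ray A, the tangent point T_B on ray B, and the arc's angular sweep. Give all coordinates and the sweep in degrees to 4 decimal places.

center=(22.9529,-46.5370) T_A=(13.2998,-44.3148) T_B=(30.8369,-40.5399) sweep=129.7769

bisector direction at 282.1476° = (0.210432,-0.977609)
center distance |VC| = r/sin(θ/2) = 9.905646/sin(25.1116°) = 23.341345
C = V + |VC|·bis = (22.9529,-46.5370)
T_A = V + ((C−V)·d_A)·d_A = V + 21.1352·d_A = (13.2998,-44.3148)
T_B = V + ((C−V)·d_B)·d_B = V + 21.1352·d_B = (30.8369,-40.5399)
sweep = 180° − θ = 129.7769°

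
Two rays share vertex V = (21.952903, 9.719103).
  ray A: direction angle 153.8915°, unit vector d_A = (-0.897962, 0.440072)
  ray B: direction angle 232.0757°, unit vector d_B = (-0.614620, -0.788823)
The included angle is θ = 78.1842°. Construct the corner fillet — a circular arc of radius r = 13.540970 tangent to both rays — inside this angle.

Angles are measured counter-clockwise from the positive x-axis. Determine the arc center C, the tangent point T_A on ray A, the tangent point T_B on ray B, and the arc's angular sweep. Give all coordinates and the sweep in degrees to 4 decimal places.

center=(1.0277,4.8944) T_A=(6.9867,17.0537) T_B=(11.7091,-3.4281) sweep=101.8158

bisector direction at 192.9836° = (-0.974434,-0.224672)
center distance |VC| = r/sin(θ/2) = 13.540970/sin(39.0921°) = 21.474215
C = V + |VC|·bis = (1.0277,4.8944)
T_A = V + ((C−V)·d_A)·d_A = V + 16.6669·d_A = (6.9867,17.0537)
T_B = V + ((C−V)·d_B)·d_B = V + 16.6669·d_B = (11.7091,-3.4281)
sweep = 180° − θ = 101.8158°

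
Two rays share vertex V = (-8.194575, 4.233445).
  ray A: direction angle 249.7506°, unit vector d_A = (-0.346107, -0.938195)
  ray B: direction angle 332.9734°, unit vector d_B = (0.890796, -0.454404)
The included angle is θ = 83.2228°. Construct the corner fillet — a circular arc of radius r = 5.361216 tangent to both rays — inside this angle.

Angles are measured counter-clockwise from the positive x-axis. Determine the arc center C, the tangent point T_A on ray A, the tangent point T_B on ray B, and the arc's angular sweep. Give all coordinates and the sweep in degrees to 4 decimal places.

center=(-5.2538,-3.2851) T_A=(-10.2837,-1.4296) T_B=(-2.8177,1.4906) sweep=96.7772

bisector direction at 291.3620° = (0.364259,-0.931298)
center distance |VC| = r/sin(θ/2) = 5.361216/sin(41.6114°) = 8.073209
C = V + |VC|·bis = (-5.2538,-3.2851)
T_A = V + ((C−V)·d_A)·d_A = V + 6.0361·d_A = (-10.2837,-1.4296)
T_B = V + ((C−V)·d_B)·d_B = V + 6.0361·d_B = (-2.8177,1.4906)
sweep = 180° − θ = 96.7772°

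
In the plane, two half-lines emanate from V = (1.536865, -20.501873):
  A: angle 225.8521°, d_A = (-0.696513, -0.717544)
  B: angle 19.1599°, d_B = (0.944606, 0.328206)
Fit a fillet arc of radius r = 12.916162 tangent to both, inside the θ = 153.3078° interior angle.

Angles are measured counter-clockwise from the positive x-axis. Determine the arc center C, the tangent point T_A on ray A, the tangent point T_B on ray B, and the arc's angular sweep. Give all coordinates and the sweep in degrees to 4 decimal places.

center=(8.6705,-31.6969) T_A=(-0.5974,-22.7006) T_B=(4.4314,-19.4962) sweep=26.6922

bisector direction at 302.5060° = (0.537388,-0.843335)
center distance |VC| = r/sin(θ/2) = 12.916162/sin(76.6539°) = 13.274665
C = V + |VC|·bis = (8.6705,-31.6969)
T_A = V + ((C−V)·d_A)·d_A = V + 3.0642·d_A = (-0.5974,-22.7006)
T_B = V + ((C−V)·d_B)·d_B = V + 3.0642·d_B = (4.4314,-19.4962)
sweep = 180° − θ = 26.6922°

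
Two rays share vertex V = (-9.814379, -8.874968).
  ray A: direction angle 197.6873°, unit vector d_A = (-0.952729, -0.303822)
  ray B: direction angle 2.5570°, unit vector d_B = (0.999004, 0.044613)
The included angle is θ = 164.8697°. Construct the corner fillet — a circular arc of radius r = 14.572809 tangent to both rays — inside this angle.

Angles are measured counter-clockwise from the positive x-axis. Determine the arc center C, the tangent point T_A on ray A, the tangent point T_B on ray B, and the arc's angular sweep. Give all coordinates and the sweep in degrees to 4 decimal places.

bisector direction at 280.1221° = (0.175747,-0.984435)
center distance |VC| = r/sin(θ/2) = 14.572809/sin(82.4348°) = 14.700767
C = V + |VC|·bis = (-7.2308,-23.3469)
T_A = V + ((C−V)·d_A)·d_A = V + 1.9354·d_A = (-11.6583,-9.4630)
T_B = V + ((C−V)·d_B)·d_B = V + 1.9354·d_B = (-7.8809,-8.7886)
sweep = 180° − θ = 15.1303°

center=(-7.2308,-23.3469) T_A=(-11.6583,-9.4630) T_B=(-7.8809,-8.7886) sweep=15.1303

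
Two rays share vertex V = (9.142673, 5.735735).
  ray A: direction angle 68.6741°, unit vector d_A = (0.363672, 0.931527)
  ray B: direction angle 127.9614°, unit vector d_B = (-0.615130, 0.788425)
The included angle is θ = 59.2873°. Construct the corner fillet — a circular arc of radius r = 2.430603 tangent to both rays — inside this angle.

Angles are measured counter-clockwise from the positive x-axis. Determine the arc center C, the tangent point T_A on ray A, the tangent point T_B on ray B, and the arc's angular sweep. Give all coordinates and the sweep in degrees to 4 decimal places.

center=(8.4318,10.5983) T_A=(10.6959,9.7143) T_B=(6.5154,9.1031) sweep=120.7127

bisector direction at 98.3178° = (-0.144663,0.989481)
center distance |VC| = r/sin(θ/2) = 2.430603/sin(29.6437°) = 4.914239
C = V + |VC|·bis = (8.4318,10.5983)
T_A = V + ((C−V)·d_A)·d_A = V + 4.2711·d_A = (10.6959,9.7143)
T_B = V + ((C−V)·d_B)·d_B = V + 4.2711·d_B = (6.5154,9.1031)
sweep = 180° − θ = 120.7127°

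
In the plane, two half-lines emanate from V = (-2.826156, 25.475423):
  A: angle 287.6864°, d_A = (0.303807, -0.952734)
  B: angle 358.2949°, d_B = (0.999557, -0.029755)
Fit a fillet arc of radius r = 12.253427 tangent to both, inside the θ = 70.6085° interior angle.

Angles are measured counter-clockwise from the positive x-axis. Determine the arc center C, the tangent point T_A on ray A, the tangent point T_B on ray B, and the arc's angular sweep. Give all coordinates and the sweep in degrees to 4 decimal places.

bisector direction at 322.9906° = (0.798537,-0.601945)
center distance |VC| = r/sin(θ/2) = 12.253427/sin(35.3043°) = 21.202703
C = V + |VC|·bis = (14.1050,12.7126)
T_A = V + ((C−V)·d_A)·d_A = V + 17.3034·d_A = (2.4307,8.9899)
T_B = V + ((C−V)·d_B)·d_B = V + 17.3034·d_B = (14.4696,24.9606)
sweep = 180° − θ = 109.3915°

center=(14.1050,12.7126) T_A=(2.4307,8.9899) T_B=(14.4696,24.9606) sweep=109.3915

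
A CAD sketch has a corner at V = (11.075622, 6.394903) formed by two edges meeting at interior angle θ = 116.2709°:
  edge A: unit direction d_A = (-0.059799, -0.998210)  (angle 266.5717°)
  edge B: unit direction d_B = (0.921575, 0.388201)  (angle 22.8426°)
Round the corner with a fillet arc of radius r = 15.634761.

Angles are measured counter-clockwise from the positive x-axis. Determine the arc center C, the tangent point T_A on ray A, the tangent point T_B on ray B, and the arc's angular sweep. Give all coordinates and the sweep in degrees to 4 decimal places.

center=(26.1013,-4.2410) T_A=(10.4945,-3.3061) T_B=(20.0318,10.1676) sweep=63.7291

bisector direction at 324.7071° = (0.816210,-0.577756)
center distance |VC| = r/sin(θ/2) = 15.634761/sin(58.1354°) = 18.409030
C = V + |VC|·bis = (26.1013,-4.2410)
T_A = V + ((C−V)·d_A)·d_A = V + 9.7184·d_A = (10.4945,-3.3061)
T_B = V + ((C−V)·d_B)·d_B = V + 9.7184·d_B = (20.0318,10.1676)
sweep = 180° − θ = 63.7291°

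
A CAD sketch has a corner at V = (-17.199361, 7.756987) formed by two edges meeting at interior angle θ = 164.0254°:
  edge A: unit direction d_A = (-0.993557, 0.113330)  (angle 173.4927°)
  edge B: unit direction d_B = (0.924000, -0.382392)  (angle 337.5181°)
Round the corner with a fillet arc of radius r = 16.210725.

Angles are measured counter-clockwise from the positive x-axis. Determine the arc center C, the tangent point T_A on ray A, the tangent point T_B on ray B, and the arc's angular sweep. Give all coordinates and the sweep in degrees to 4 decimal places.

bisector direction at 255.5054° = (-0.250289,-0.968171)
center distance |VC| = r/sin(θ/2) = 16.210725/sin(82.0127°) = 16.369528
C = V + |VC|·bis = (-21.2965,-8.0915)
T_A = V + ((C−V)·d_A)·d_A = V + 2.2746·d_A = (-19.4593,8.0148)
T_B = V + ((C−V)·d_B)·d_B = V + 2.2746·d_B = (-15.0976,6.8872)
sweep = 180° − θ = 15.9746°

center=(-21.2965,-8.0915) T_A=(-19.4593,8.0148) T_B=(-15.0976,6.8872) sweep=15.9746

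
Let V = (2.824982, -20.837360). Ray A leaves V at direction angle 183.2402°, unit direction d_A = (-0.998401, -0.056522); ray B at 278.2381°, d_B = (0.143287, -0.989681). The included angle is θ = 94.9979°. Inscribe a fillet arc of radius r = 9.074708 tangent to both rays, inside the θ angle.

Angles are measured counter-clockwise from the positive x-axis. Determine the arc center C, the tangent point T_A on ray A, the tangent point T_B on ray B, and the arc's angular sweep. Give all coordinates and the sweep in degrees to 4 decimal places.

bisector direction at 230.7391° = (-0.632852,-0.774273)
center distance |VC| = r/sin(θ/2) = 9.074708/sin(47.4990°) = 12.308612
C = V + |VC|·bis = (-4.9645,-30.3676)
T_A = V + ((C−V)·d_A)·d_A = V + 8.3157·d_A = (-5.4775,-21.3074)
T_B = V + ((C−V)·d_B)·d_B = V + 8.3157·d_B = (4.0165,-29.0673)
sweep = 180° − θ = 85.0021°

center=(-4.9645,-30.3676) T_A=(-5.4775,-21.3074) T_B=(4.0165,-29.0673) sweep=85.0021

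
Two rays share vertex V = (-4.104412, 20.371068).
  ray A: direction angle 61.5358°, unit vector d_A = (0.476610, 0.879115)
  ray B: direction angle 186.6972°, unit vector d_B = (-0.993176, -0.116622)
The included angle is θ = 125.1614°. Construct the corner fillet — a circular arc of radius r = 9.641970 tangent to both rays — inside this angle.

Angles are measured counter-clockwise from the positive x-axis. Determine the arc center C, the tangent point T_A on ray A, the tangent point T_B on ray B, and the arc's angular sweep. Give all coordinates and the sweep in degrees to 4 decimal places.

bisector direction at 124.1165° = (-0.560877,0.827899)
center distance |VC| = r/sin(θ/2) = 9.641970/sin(62.5807°) = 10.862229
C = V + |VC|·bis = (-10.1968,29.3639)
T_A = V + ((C−V)·d_A)·d_A = V + 5.0020·d_A = (-1.7204,24.7684)
T_B = V + ((C−V)·d_B)·d_B = V + 5.0020·d_B = (-9.0723,19.7877)
sweep = 180° − θ = 54.8386°

center=(-10.1968,29.3639) T_A=(-1.7204,24.7684) T_B=(-9.0723,19.7877) sweep=54.8386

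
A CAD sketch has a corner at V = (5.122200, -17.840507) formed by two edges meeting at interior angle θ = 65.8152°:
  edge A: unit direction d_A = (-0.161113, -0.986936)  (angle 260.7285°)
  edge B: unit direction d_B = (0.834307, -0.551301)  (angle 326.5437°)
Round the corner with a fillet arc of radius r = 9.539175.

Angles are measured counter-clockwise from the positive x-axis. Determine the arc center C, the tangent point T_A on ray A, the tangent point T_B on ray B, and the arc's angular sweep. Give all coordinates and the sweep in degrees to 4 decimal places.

center=(12.1618,-33.9258) T_A=(2.7472,-32.3890) T_B=(17.4207,-25.9672) sweep=114.1848

bisector direction at 293.6361° = (0.400926,-0.916110)
center distance |VC| = r/sin(θ/2) = 9.539175/sin(32.9076°) = 17.558299
C = V + |VC|·bis = (12.1618,-33.9258)
T_A = V + ((C−V)·d_A)·d_A = V + 14.7410·d_A = (2.7472,-32.3890)
T_B = V + ((C−V)·d_B)·d_B = V + 14.7410·d_B = (17.4207,-25.9672)
sweep = 180° − θ = 114.1848°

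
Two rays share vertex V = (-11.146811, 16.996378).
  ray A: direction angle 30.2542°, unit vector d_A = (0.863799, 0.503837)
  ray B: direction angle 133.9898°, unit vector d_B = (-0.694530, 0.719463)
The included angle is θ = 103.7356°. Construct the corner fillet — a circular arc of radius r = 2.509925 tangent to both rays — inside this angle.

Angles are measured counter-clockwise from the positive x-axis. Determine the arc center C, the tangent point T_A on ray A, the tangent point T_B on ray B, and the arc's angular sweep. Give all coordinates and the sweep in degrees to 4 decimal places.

center=(-10.7095,20.1572) T_A=(-9.4449,17.9891) T_B=(-12.5153,18.4139) sweep=76.2644

bisector direction at 82.1220° = (0.137064,0.990562)
center distance |VC| = r/sin(θ/2) = 2.509925/sin(51.8678°) = 3.190901
C = V + |VC|·bis = (-10.7095,20.1572)
T_A = V + ((C−V)·d_A)·d_A = V + 1.9703·d_A = (-9.4449,17.9891)
T_B = V + ((C−V)·d_B)·d_B = V + 1.9703·d_B = (-12.5153,18.4139)
sweep = 180° − θ = 76.2644°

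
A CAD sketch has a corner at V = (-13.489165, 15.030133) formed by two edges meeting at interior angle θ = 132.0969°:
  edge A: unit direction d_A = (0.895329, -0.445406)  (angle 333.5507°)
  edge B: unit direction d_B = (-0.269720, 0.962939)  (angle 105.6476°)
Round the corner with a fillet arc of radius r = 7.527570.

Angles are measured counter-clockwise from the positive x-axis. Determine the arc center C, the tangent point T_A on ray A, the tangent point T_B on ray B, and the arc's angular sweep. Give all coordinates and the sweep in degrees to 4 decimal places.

center=(-7.1425,20.2804) T_A=(-10.4953,13.5408) T_B=(-14.3911,18.2501) sweep=47.9031

bisector direction at 39.5992° = (0.770523,0.637413)
center distance |VC| = r/sin(θ/2) = 7.527570/sin(66.0485°) = 8.236853
C = V + |VC|·bis = (-7.1425,20.2804)
T_A = V + ((C−V)·d_A)·d_A = V + 3.3439·d_A = (-10.4953,13.5408)
T_B = V + ((C−V)·d_B)·d_B = V + 3.3439·d_B = (-14.3911,18.2501)
sweep = 180° − θ = 47.9031°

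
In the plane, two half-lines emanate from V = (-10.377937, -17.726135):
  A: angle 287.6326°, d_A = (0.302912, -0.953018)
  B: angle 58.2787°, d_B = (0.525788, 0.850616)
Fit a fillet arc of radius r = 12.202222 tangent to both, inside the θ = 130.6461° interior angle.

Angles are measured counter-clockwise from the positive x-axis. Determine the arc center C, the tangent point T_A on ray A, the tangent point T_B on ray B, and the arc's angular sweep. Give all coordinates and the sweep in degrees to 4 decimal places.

center=(2.9493,-19.3730) T_A=(-8.6797,-23.0692) T_B=(-7.4301,-12.9572) sweep=49.3539

bisector direction at 352.9557° = (0.992452,-0.122638)
center distance |VC| = r/sin(θ/2) = 12.202222/sin(65.3230°) = 13.428570
C = V + |VC|·bis = (2.9493,-19.3730)
T_A = V + ((C−V)·d_A)·d_A = V + 5.6064·d_A = (-8.6797,-23.0692)
T_B = V + ((C−V)·d_B)·d_B = V + 5.6064·d_B = (-7.4301,-12.9572)
sweep = 180° − θ = 49.3539°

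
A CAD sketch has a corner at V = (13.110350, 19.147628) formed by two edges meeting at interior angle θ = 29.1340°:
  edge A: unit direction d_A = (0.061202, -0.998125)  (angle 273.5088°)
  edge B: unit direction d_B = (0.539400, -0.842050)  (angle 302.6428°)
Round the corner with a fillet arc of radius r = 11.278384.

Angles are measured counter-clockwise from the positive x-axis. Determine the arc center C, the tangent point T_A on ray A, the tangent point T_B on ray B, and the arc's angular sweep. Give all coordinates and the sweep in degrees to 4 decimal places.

bisector direction at 288.0758° = (0.310275,-0.950647)
center distance |VC| = r/sin(θ/2) = 11.278384/sin(14.5670°) = 44.842337
C = V + |VC|·bis = (27.0238,-23.4816)
T_A = V + ((C−V)·d_A)·d_A = V + 43.4008·d_A = (15.7666,-24.1719)
T_B = V + ((C−V)·d_B)·d_B = V + 43.4008·d_B = (36.5208,-17.3980)
sweep = 180° − θ = 150.8660°

center=(27.0238,-23.4816) T_A=(15.7666,-24.1719) T_B=(36.5208,-17.3980) sweep=150.8660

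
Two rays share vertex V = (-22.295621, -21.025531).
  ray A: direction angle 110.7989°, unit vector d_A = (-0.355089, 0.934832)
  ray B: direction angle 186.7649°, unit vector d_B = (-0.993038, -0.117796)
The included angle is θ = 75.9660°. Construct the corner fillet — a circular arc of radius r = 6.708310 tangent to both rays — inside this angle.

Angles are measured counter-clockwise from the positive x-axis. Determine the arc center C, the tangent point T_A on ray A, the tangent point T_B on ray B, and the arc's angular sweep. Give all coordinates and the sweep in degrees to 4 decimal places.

bisector direction at 148.7819° = (-0.855201,0.518297)
center distance |VC| = r/sin(θ/2) = 6.708310/sin(37.9830°) = 10.900242
C = V + |VC|·bis = (-31.6175,-15.3760)
T_A = V + ((C−V)·d_A)·d_A = V + 8.5915·d_A = (-25.3464,-12.9939)
T_B = V + ((C−V)·d_B)·d_B = V + 8.5915·d_B = (-30.8273,-22.0376)
sweep = 180° − θ = 104.0340°

center=(-31.6175,-15.3760) T_A=(-25.3464,-12.9939) T_B=(-30.8273,-22.0376) sweep=104.0340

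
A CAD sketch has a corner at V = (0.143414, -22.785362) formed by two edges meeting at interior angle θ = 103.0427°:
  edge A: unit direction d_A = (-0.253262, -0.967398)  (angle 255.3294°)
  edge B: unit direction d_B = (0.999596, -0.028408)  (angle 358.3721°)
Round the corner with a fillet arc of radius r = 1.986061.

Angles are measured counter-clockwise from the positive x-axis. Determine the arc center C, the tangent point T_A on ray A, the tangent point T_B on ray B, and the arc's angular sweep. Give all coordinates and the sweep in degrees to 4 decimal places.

bisector direction at 306.8508° = (0.599733,-0.800200)
center distance |VC| = r/sin(θ/2) = 1.986061/sin(51.5213°) = 2.536995
C = V + |VC|·bis = (1.6649,-24.8155)
T_A = V + ((C−V)·d_A)·d_A = V + 1.5786·d_A = (-0.2564,-24.3125)
T_B = V + ((C−V)·d_B)·d_B = V + 1.5786·d_B = (1.7214,-22.8302)
sweep = 180° − θ = 76.9573°

center=(1.6649,-24.8155) T_A=(-0.2564,-24.3125) T_B=(1.7214,-22.8302) sweep=76.9573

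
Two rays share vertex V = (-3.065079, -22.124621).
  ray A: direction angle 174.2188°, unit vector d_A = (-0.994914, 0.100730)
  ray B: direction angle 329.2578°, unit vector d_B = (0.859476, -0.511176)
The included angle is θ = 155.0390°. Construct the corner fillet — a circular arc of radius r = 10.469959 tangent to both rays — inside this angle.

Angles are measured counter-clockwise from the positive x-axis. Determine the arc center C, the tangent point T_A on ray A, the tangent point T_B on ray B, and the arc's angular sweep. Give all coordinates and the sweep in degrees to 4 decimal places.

center=(-6.4253,-32.3079) T_A=(-5.3707,-21.8912) T_B=(-1.0733,-23.3092) sweep=24.9610

bisector direction at 251.7383° = (-0.313358,-0.949635)
center distance |VC| = r/sin(θ/2) = 10.469959/sin(77.5195°) = 10.723356
C = V + |VC|·bis = (-6.4253,-32.3079)
T_A = V + ((C−V)·d_A)·d_A = V + 2.3174·d_A = (-5.3707,-21.8912)
T_B = V + ((C−V)·d_B)·d_B = V + 2.3174·d_B = (-1.0733,-23.3092)
sweep = 180° − θ = 24.9610°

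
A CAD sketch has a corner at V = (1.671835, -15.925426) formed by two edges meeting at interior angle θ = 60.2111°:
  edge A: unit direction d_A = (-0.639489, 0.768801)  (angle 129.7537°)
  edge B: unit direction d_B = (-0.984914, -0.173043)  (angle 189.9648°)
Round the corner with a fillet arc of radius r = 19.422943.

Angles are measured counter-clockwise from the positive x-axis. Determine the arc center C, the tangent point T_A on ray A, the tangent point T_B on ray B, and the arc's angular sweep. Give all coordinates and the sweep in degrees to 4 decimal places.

center=(-34.6827,-2.5922) T_A=(-19.7503,9.8285) T_B=(-31.3217,-21.7222) sweep=119.7889

bisector direction at 159.8593° = (-0.938850,0.344328)
center distance |VC| = r/sin(θ/2) = 19.422943/sin(30.1056°) = 38.722397
C = V + |VC|·bis = (-34.6827,-2.5922)
T_A = V + ((C−V)·d_A)·d_A = V + 33.4989·d_A = (-19.7503,9.8285)
T_B = V + ((C−V)·d_B)·d_B = V + 33.4989·d_B = (-31.3217,-21.7222)
sweep = 180° − θ = 119.7889°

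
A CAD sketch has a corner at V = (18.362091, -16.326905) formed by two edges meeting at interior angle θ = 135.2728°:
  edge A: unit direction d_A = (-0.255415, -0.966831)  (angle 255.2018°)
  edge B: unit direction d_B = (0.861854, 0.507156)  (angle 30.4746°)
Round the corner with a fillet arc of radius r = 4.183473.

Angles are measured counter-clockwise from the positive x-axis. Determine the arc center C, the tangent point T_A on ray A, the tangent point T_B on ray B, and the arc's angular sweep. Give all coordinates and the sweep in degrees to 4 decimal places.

center=(21.9672,-19.0595) T_A=(17.9225,-17.9910) T_B=(19.8455,-15.4540) sweep=44.7272

bisector direction at 322.8382° = (0.796933,-0.604068)
center distance |VC| = r/sin(θ/2) = 4.183473/sin(67.6364°) = 4.523711
C = V + |VC|·bis = (21.9672,-19.0595)
T_A = V + ((C−V)·d_A)·d_A = V + 1.7212·d_A = (17.9225,-17.9910)
T_B = V + ((C−V)·d_B)·d_B = V + 1.7212·d_B = (19.8455,-15.4540)
sweep = 180° − θ = 44.7272°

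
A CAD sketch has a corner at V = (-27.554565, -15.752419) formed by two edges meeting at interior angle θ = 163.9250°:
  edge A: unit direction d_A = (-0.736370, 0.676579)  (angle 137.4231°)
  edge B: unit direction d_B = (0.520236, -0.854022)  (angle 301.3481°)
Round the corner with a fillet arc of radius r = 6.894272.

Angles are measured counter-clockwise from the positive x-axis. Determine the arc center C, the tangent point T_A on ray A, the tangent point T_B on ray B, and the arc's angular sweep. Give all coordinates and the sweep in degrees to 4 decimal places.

bisector direction at 219.3856° = (-0.772893,-0.634536)
center distance |VC| = r/sin(θ/2) = 6.894272/sin(81.9625°) = 6.962668
C = V + |VC|·bis = (-32.9360,-20.1705)
T_A = V + ((C−V)·d_A)·d_A = V + 0.9735·d_A = (-28.2714,-15.0937)
T_B = V + ((C−V)·d_B)·d_B = V + 0.9735·d_B = (-27.0481,-16.5838)
sweep = 180° − θ = 16.0750°

center=(-32.9360,-20.1705) T_A=(-28.2714,-15.0937) T_B=(-27.0481,-16.5838) sweep=16.0750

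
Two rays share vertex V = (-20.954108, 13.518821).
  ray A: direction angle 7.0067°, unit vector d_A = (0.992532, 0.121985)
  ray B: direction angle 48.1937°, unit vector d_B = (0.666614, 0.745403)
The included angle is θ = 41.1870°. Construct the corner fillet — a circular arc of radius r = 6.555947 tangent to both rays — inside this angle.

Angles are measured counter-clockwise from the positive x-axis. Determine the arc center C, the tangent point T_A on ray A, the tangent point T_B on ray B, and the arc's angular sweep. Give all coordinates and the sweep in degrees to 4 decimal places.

bisector direction at 27.6002° = (0.886202,0.463299)
center distance |VC| = r/sin(θ/2) = 6.555947/sin(20.5935°) = 18.638858
C = V + |VC|·bis = (-4.4363,22.1542)
T_A = V + ((C−V)·d_A)·d_A = V + 17.4478·d_A = (-3.6366,15.6472)
T_B = V + ((C−V)·d_B)·d_B = V + 17.4478·d_B = (-9.3231,26.5245)
sweep = 180° − θ = 138.8130°

center=(-4.4363,22.1542) T_A=(-3.6366,15.6472) T_B=(-9.3231,26.5245) sweep=138.8130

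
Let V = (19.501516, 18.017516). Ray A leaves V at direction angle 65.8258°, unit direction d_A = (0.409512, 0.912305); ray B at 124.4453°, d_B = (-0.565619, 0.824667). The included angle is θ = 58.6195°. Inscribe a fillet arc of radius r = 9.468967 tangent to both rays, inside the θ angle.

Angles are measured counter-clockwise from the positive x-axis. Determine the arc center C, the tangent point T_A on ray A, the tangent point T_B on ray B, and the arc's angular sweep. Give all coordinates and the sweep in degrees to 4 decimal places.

bisector direction at 95.1355° = (-0.089512,0.995986)
center distance |VC| = r/sin(θ/2) = 9.468967/sin(29.3098°) = 19.342943
C = V + |VC|·bis = (17.7701,37.2828)
T_A = V + ((C−V)·d_A)·d_A = V + 16.8668·d_A = (26.4087,33.4052)
T_B = V + ((C−V)·d_B)·d_B = V + 16.8668·d_B = (9.9613,31.9270)
sweep = 180° − θ = 121.3805°

center=(17.7701,37.2828) T_A=(26.4087,33.4052) T_B=(9.9613,31.9270) sweep=121.3805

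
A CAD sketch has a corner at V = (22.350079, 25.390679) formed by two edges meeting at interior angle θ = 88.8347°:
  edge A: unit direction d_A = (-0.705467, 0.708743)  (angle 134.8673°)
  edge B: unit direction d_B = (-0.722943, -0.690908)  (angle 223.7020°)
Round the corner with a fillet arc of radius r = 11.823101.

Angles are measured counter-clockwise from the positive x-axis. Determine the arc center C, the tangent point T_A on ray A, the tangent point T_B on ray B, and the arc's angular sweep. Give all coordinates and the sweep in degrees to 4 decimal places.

center=(5.4583,25.6016) T_A=(13.8379,33.9424) T_B=(13.6270,17.0542) sweep=91.1653

bisector direction at 179.2846° = (-0.999922,0.012485)
center distance |VC| = r/sin(θ/2) = 11.823101/sin(44.4173°) = 16.893048
C = V + |VC|·bis = (5.4583,25.6016)
T_A = V + ((C−V)·d_A)·d_A = V + 12.0660·d_A = (13.8379,33.9424)
T_B = V + ((C−V)·d_B)·d_B = V + 12.0660·d_B = (13.6270,17.0542)
sweep = 180° − θ = 91.1653°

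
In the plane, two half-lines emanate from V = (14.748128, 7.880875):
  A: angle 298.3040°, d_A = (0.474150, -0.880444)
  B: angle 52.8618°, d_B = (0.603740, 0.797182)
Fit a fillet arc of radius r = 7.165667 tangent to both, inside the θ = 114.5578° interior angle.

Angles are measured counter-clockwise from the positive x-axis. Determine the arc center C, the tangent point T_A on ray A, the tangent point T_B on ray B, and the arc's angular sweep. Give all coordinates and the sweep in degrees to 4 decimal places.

bisector direction at 355.5829° = (0.997030,-0.077017)
center distance |VC| = r/sin(θ/2) = 7.165667/sin(57.2789°) = 8.517255
C = V + |VC|·bis = (23.2401,7.2249)
T_A = V + ((C−V)·d_A)·d_A = V + 4.6040·d_A = (16.9311,3.8273)
T_B = V + ((C−V)·d_B)·d_B = V + 4.6040·d_B = (17.5277,11.5511)
sweep = 180° − θ = 65.4422°

center=(23.2401,7.2249) T_A=(16.9311,3.8273) T_B=(17.5277,11.5511) sweep=65.4422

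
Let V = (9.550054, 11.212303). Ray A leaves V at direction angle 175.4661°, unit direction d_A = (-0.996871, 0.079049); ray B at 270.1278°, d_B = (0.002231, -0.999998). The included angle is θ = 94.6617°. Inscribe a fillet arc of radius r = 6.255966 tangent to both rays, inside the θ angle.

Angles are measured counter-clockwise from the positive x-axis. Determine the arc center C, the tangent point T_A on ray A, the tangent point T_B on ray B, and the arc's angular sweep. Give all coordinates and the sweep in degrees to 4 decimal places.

center=(3.3070,5.4318) T_A=(3.8015,11.6681) T_B=(9.5629,5.4457) sweep=85.3383

bisector direction at 222.7970° = (-0.733766,-0.679402)
center distance |VC| = r/sin(θ/2) = 6.255966/sin(47.3308°) = 8.508281
C = V + |VC|·bis = (3.3070,5.4318)
T_A = V + ((C−V)·d_A)·d_A = V + 5.7666·d_A = (3.8015,11.6681)
T_B = V + ((C−V)·d_B)·d_B = V + 5.7666·d_B = (9.5629,5.4457)
sweep = 180° − θ = 85.3383°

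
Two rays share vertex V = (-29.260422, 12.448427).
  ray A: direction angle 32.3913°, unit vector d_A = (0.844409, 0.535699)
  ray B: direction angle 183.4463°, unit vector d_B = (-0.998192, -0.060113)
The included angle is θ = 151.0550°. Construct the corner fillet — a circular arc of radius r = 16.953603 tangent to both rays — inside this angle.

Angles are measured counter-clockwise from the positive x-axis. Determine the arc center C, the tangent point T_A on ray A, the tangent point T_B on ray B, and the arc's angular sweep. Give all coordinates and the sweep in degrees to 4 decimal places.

center=(-34.6475,29.1083) T_A=(-25.5654,14.7925) T_B=(-33.6283,12.1854) sweep=28.9450

bisector direction at 107.9188° = (-0.307669,0.951494)
center distance |VC| = r/sin(θ/2) = 16.953603/sin(75.5275°) = 17.509210
C = V + |VC|·bis = (-34.6475,29.1083)
T_A = V + ((C−V)·d_A)·d_A = V + 4.3758·d_A = (-25.5654,14.7925)
T_B = V + ((C−V)·d_B)·d_B = V + 4.3758·d_B = (-33.6283,12.1854)
sweep = 180° − θ = 28.9450°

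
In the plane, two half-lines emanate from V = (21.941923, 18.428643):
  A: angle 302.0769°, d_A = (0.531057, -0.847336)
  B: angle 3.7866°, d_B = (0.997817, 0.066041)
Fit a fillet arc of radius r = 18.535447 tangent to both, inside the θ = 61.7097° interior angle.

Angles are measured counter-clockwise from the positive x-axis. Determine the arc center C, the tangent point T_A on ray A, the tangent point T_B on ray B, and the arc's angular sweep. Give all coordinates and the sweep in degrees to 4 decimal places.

bisector direction at 332.9318° = (0.890465,-0.455052)
center distance |VC| = r/sin(θ/2) = 18.535447/sin(30.8548°) = 36.140992
C = V + |VC|·bis = (54.1242,1.9826)
T_A = V + ((C−V)·d_A)·d_A = V + 31.0259·d_A = (38.4185,-7.8607)
T_B = V + ((C−V)·d_B)·d_B = V + 31.0259·d_B = (52.9001,20.4776)
sweep = 180° − θ = 118.2903°

center=(54.1242,1.9826) T_A=(38.4185,-7.8607) T_B=(52.9001,20.4776) sweep=118.2903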